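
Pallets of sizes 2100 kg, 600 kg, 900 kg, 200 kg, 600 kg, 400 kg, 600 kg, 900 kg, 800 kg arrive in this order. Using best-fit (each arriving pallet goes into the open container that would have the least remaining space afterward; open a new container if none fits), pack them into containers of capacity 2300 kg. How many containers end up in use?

4

  2100 → container 1 (new)  [load 2100/2300]
  600 → container 2 (new)  [load 600/2300]
  900 → container 2  [load 1500/2300]
  200 → container 1  [load 2300/2300]
  600 → container 2  [load 2100/2300]
  400 → container 3 (new)  [load 400/2300]
  600 → container 3  [load 1000/2300]
  900 → container 3  [load 1900/2300]
  800 → container 4 (new)  [load 800/2300]
4 containers opened.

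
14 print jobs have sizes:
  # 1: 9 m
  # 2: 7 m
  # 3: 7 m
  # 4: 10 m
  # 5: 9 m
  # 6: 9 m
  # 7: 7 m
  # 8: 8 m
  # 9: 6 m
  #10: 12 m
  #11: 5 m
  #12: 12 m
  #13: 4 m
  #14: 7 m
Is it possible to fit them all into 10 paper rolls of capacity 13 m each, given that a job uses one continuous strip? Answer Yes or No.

No

Total = 112 m; ⌈112/13⌉ = 9.
11 print jobs each exceed half the capacity and cannot share a roll, forcing at least 11 paper rolls.
At least 11 paper rolls are required, but only 10 are allowed.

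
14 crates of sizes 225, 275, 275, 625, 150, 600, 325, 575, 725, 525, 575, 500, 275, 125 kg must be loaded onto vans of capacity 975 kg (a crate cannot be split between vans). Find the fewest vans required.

7

Total = 725 + 625 + 600 + 575 + 575 + 525 + 500 + 325 + 275 + 275 + 275 + 225 + 150 + 125 = 5775 kg.
Lower bound: ⌈5775/975⌉ = 6 vans.
Also, 7 crates each exceed 975/2 kg, and no two of those can share a van, so at least 7 vans are needed.
A packing using 7 vans:
  van 1: 725 + 225 = 950
  van 2: 625 + 325 = 950
  van 3: 600 + 275 = 875
  van 4: 575 + 275 + 125 = 975
  van 5: 575 + 275 = 850
  van 6: 525 + 150 = 675
  van 7: 500 = 500
This matches the lower bound, so 7 is optimal.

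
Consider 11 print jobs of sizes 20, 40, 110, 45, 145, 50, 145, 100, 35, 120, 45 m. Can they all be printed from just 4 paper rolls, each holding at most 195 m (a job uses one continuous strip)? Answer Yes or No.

Total = 855 m; ⌈855/195⌉ = 5.
At least 5 paper rolls are required, but only 4 are allowed.

No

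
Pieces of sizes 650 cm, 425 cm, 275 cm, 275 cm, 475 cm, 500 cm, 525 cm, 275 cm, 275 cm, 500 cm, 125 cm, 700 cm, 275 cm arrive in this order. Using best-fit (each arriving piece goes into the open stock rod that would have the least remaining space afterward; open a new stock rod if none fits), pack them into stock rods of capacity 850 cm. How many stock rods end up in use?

7

  650 → stock rod 1 (new)  [load 650/850]
  425 → stock rod 2 (new)  [load 425/850]
  275 → stock rod 2  [load 700/850]
  275 → stock rod 3 (new)  [load 275/850]
  475 → stock rod 3  [load 750/850]
  500 → stock rod 4 (new)  [load 500/850]
  525 → stock rod 5 (new)  [load 525/850]
  275 → stock rod 5  [load 800/850]
  275 → stock rod 4  [load 775/850]
  500 → stock rod 6 (new)  [load 500/850]
  125 → stock rod 2  [load 825/850]
  700 → stock rod 7 (new)  [load 700/850]
  275 → stock rod 6  [load 775/850]
7 stock rods opened.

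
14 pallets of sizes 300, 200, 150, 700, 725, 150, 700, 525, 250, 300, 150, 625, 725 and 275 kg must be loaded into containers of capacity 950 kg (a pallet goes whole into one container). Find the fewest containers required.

7

Total = 725 + 725 + 700 + 700 + 625 + 525 + 300 + 300 + 275 + 250 + 200 + 150 + 150 + 150 = 5775 kg.
Lower bound: ⌈5775/950⌉ = 7 containers.
A packing using 7 containers:
  container 1: 725 + 200 = 925
  container 2: 725 + 150 = 875
  container 3: 700 + 250 = 950
  container 4: 700 + 150 = 850
  container 5: 625 + 300 = 925
  container 6: 525 + 300 = 825
  container 7: 275 + 150 = 425
This matches the lower bound, so 7 is optimal.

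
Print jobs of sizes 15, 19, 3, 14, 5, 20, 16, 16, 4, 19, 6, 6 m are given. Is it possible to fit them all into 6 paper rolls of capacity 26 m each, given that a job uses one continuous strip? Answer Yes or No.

Total = 143 m; ⌈143/26⌉ = 6.
7 print jobs each exceed half the capacity and cannot share a roll, forcing at least 7 paper rolls.
At least 7 paper rolls are required, but only 6 are allowed.

No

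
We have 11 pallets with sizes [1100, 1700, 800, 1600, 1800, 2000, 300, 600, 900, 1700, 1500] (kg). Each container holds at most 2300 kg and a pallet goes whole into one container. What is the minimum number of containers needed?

7

Total = 2000 + 1800 + 1700 + 1700 + 1600 + 1500 + 1100 + 900 + 800 + 600 + 300 = 14000 kg.
Lower bound: ⌈14000/2300⌉ = 7 containers.
A packing using 7 containers:
  container 1: 2000 + 300 = 2300
  container 2: 1800 = 1800
  container 3: 1700 + 600 = 2300
  container 4: 1700 = 1700
  container 5: 1600 = 1600
  container 6: 1500 + 800 = 2300
  container 7: 1100 + 900 = 2000
This matches the lower bound, so 7 is optimal.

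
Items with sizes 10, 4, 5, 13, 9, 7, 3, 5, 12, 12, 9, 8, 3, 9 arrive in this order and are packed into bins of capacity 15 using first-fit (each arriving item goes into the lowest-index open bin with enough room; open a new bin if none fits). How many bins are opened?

9

  10 → bin 1 (new)  [load 10/15]
  4 → bin 1  [load 14/15]
  5 → bin 2 (new)  [load 5/15]
  13 → bin 3 (new)  [load 13/15]
  9 → bin 2  [load 14/15]
  7 → bin 4 (new)  [load 7/15]
  3 → bin 4  [load 10/15]
  5 → bin 4  [load 15/15]
  12 → bin 5 (new)  [load 12/15]
  12 → bin 6 (new)  [load 12/15]
  9 → bin 7 (new)  [load 9/15]
  8 → bin 8 (new)  [load 8/15]
  3 → bin 5  [load 15/15]
  9 → bin 9 (new)  [load 9/15]
9 bins opened.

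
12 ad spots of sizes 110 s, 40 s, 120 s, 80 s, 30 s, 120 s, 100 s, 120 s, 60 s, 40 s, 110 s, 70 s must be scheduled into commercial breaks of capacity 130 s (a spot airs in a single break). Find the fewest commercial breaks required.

Total = 120 + 120 + 120 + 110 + 110 + 100 + 80 + 70 + 60 + 40 + 40 + 30 = 1000 s.
Lower bound: ⌈1000/130⌉ = 8 commercial breaks.
A packing using 9 commercial breaks:
  break 1: 120 = 120
  break 2: 120 = 120
  break 3: 120 = 120
  break 4: 110 = 110
  break 5: 110 = 110
  break 6: 100 + 30 = 130
  break 7: 80 + 40 = 120
  break 8: 70 + 60 = 130
  break 9: 40 = 40
No arrangement into 8 commercial breaks stays within capacity, so 9 is optimal.

9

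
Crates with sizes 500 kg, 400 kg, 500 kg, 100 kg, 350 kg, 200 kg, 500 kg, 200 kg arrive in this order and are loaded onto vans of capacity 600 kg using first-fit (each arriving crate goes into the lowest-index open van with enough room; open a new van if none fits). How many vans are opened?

  500 → van 1 (new)  [load 500/600]
  400 → van 2 (new)  [load 400/600]
  500 → van 3 (new)  [load 500/600]
  100 → van 1  [load 600/600]
  350 → van 4 (new)  [load 350/600]
  200 → van 2  [load 600/600]
  500 → van 5 (new)  [load 500/600]
  200 → van 4  [load 550/600]
5 vans opened.

5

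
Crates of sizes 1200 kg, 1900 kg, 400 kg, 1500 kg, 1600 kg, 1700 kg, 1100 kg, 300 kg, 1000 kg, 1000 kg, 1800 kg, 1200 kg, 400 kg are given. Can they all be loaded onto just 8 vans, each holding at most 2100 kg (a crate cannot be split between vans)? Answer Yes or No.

Total = 15100 kg; ⌈15100/2100⌉ = 8.
The bound of 8 does not rule out 8, but exhaustive search shows no assignment into 8 vans of capacity 2100 kg exists — the minimum is 9.

No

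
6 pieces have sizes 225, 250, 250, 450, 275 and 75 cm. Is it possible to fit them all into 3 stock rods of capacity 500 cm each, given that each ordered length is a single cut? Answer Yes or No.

No

Total = 1525 cm; ⌈1525/500⌉ = 4.
At least 4 stock rods are required, but only 3 are allowed.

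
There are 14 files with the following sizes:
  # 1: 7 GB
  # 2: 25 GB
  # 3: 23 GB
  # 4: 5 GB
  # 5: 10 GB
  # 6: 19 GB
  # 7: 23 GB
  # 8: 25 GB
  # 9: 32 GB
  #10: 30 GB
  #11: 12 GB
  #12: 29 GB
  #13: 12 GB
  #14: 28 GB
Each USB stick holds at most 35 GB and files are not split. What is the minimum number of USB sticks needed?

Total = 32 + 30 + 29 + 28 + 25 + 25 + 23 + 23 + 19 + 12 + 12 + 10 + 7 + 5 = 280 GB.
Lower bound: ⌈280/35⌉ = 8 USB sticks.
Also, 9 files each exceed 35/2 GB, and no two of those can share a USB stick, so at least 9 USB sticks are needed.
A packing using 9 USB sticks:
  USB stick 1: 32 = 32
  USB stick 2: 30 + 5 = 35
  USB stick 3: 29 = 29
  USB stick 4: 28 + 7 = 35
  USB stick 5: 25 + 10 = 35
  USB stick 6: 25 = 25
  USB stick 7: 23 + 12 = 35
  USB stick 8: 23 + 12 = 35
  USB stick 9: 19 = 19
This matches the lower bound, so 9 is optimal.

9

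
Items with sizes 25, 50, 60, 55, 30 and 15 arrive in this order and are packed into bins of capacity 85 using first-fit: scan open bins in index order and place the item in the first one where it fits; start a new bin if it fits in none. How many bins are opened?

3

  25 → bin 1 (new)  [load 25/85]
  50 → bin 1  [load 75/85]
  60 → bin 2 (new)  [load 60/85]
  55 → bin 3 (new)  [load 55/85]
  30 → bin 3  [load 85/85]
  15 → bin 2  [load 75/85]
3 bins opened.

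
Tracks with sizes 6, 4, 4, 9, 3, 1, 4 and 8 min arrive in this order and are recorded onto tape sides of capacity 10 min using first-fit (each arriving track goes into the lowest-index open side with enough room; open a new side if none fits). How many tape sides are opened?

5

  6 → side 1 (new)  [load 6/10]
  4 → side 1  [load 10/10]
  4 → side 2 (new)  [load 4/10]
  9 → side 3 (new)  [load 9/10]
  3 → side 2  [load 7/10]
  1 → side 2  [load 8/10]
  4 → side 4 (new)  [load 4/10]
  8 → side 5 (new)  [load 8/10]
5 tape sides opened.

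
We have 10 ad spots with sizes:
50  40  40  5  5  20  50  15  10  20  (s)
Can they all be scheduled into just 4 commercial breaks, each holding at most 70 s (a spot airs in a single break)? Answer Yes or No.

A valid assignment using 4 commercial breaks:
  break 1: 50 + 20 = 70
  break 2: 50 + 20 = 70
  break 3: 40 + 15 + 10 + 5 = 70
  break 4: 40 + 5 = 45
Every load is within 70 s, so 4 commercial breaks suffice.

Yes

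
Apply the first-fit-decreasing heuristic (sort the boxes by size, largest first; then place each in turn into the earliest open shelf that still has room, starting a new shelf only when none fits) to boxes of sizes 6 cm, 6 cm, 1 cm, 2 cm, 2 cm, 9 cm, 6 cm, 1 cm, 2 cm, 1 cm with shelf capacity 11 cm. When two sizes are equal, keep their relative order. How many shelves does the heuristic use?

Sorted descending: 9, 6, 6, 6, 2, 2, 2, 1, 1, 1.
  9 → shelf 1 (new)  [load 9/11]
  6 → shelf 2 (new)  [load 6/11]
  6 → shelf 3 (new)  [load 6/11]
  6 → shelf 4 (new)  [load 6/11]
  2 → shelf 1  [load 11/11]
  2 → shelf 2  [load 8/11]
  2 → shelf 2  [load 10/11]
  1 → shelf 2  [load 11/11]
  1 → shelf 3  [load 7/11]
  1 → shelf 3  [load 8/11]
4 shelves opened.

4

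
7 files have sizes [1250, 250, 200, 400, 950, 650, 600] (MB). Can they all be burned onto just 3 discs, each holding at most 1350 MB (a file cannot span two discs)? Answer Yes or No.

No

Total = 4300 MB; ⌈4300/1350⌉ = 4.
At least 4 discs are required, but only 3 are allowed.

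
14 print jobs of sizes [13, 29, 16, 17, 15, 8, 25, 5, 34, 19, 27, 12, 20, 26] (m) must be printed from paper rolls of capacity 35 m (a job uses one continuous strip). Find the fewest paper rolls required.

9

Total = 34 + 29 + 27 + 26 + 25 + 20 + 19 + 17 + 16 + 15 + 13 + 12 + 8 + 5 = 266 m.
Lower bound: ⌈266/35⌉ = 8 paper rolls.
A packing using 9 paper rolls:
  roll 1: 34 = 34
  roll 2: 29 + 5 = 34
  roll 3: 27 + 8 = 35
  roll 4: 26 = 26
  roll 5: 25 = 25
  roll 6: 20 + 15 = 35
  roll 7: 19 + 16 = 35
  roll 8: 17 + 13 = 30
  roll 9: 12 = 12
No arrangement into 8 paper rolls stays within capacity, so 9 is optimal.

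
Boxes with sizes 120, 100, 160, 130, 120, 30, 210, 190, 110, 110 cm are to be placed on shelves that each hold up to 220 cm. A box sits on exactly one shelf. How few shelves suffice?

7

Total = 210 + 190 + 160 + 130 + 120 + 120 + 110 + 110 + 100 + 30 = 1280 cm.
Lower bound: ⌈1280/220⌉ = 6 shelves.
A packing using 7 shelves:
  shelf 1: 210 = 210
  shelf 2: 190 + 30 = 220
  shelf 3: 160 = 160
  shelf 4: 130 = 130
  shelf 5: 120 + 100 = 220
  shelf 6: 120 = 120
  shelf 7: 110 + 110 = 220
No arrangement into 6 shelves stays within capacity, so 7 is optimal.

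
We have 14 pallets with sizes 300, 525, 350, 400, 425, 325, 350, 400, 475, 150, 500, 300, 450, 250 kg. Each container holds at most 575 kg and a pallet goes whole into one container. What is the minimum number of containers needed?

12

Total = 525 + 500 + 475 + 450 + 425 + 400 + 400 + 350 + 350 + 325 + 300 + 300 + 250 + 150 = 5200 kg.
Lower bound: ⌈5200/575⌉ = 10 containers.
Also, 12 pallets each exceed 575/2 kg, and no two of those can share a container, so at least 12 containers are needed.
A packing using 12 containers:
  container 1: 525 = 525
  container 2: 500 = 500
  container 3: 475 = 475
  container 4: 450 = 450
  container 5: 425 + 150 = 575
  container 6: 400 = 400
  container 7: 400 = 400
  container 8: 350 = 350
  container 9: 350 = 350
  container 10: 325 + 250 = 575
  container 11: 300 = 300
  container 12: 300 = 300
This matches the lower bound, so 12 is optimal.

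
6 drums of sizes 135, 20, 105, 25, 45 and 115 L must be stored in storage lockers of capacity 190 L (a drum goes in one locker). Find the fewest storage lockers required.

3

Total = 135 + 115 + 105 + 45 + 25 + 20 = 445 L.
Lower bound: ⌈445/190⌉ = 3 storage lockers.
A packing using 3 storage lockers:
  locker 1: 135 + 45 = 180
  locker 2: 115 + 25 + 20 = 160
  locker 3: 105 = 105
This matches the lower bound, so 3 is optimal.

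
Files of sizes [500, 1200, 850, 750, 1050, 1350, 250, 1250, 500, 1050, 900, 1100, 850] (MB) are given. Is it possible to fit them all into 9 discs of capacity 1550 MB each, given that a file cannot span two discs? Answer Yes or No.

No

Total = 11600 MB; ⌈11600/1550⌉ = 8.
9 files each exceed half the capacity and cannot share a disc, forcing at least 9 discs.
The bound of 9 does not rule out 9, but exhaustive search shows no assignment into 9 discs of capacity 1550 MB exists — the minimum is 10.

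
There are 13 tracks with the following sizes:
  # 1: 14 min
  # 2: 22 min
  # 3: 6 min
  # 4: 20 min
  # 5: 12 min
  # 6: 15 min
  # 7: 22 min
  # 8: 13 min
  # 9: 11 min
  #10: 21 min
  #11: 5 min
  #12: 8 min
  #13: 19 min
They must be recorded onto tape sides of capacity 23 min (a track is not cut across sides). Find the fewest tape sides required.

Total = 22 + 22 + 21 + 20 + 19 + 15 + 14 + 13 + 12 + 11 + 8 + 6 + 5 = 188 min.
Lower bound: ⌈188/23⌉ = 9 tape sides.
A packing using 9 tape sides:
  side 1: 22 = 22
  side 2: 22 = 22
  side 3: 21 = 21
  side 4: 20 = 20
  side 5: 19 = 19
  side 6: 15 + 8 = 23
  side 7: 14 + 6 = 20
  side 8: 13 + 5 = 18
  side 9: 12 + 11 = 23
This matches the lower bound, so 9 is optimal.

9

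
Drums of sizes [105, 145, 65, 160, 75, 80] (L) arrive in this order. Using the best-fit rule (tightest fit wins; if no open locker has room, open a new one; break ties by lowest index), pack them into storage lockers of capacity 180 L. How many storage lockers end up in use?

  105 → locker 1 (new)  [load 105/180]
  145 → locker 2 (new)  [load 145/180]
  65 → locker 1  [load 170/180]
  160 → locker 3 (new)  [load 160/180]
  75 → locker 4 (new)  [load 75/180]
  80 → locker 4  [load 155/180]
4 storage lockers opened.

4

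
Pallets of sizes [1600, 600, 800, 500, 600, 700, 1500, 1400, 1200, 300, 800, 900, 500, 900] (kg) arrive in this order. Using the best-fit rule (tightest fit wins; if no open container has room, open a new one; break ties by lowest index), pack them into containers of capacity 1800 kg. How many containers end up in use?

8

  1600 → container 1 (new)  [load 1600/1800]
  600 → container 2 (new)  [load 600/1800]
  800 → container 2  [load 1400/1800]
  500 → container 3 (new)  [load 500/1800]
  600 → container 3  [load 1100/1800]
  700 → container 3  [load 1800/1800]
  1500 → container 4 (new)  [load 1500/1800]
  1400 → container 5 (new)  [load 1400/1800]
  1200 → container 6 (new)  [load 1200/1800]
  300 → container 4  [load 1800/1800]
  800 → container 7 (new)  [load 800/1800]
  900 → container 7  [load 1700/1800]
  500 → container 6  [load 1700/1800]
  900 → container 8 (new)  [load 900/1800]
8 containers opened.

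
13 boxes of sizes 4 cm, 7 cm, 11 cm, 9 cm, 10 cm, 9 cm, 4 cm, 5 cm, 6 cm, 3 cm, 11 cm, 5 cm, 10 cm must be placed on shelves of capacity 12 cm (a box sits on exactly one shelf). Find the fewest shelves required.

9

Total = 11 + 11 + 10 + 10 + 9 + 9 + 7 + 6 + 5 + 5 + 4 + 4 + 3 = 94 cm.
Lower bound: ⌈94/12⌉ = 8 shelves.
A packing using 9 shelves:
  shelf 1: 11 = 11
  shelf 2: 11 = 11
  shelf 3: 10 = 10
  shelf 4: 10 = 10
  shelf 5: 9 + 3 = 12
  shelf 6: 9 = 9
  shelf 7: 7 + 5 = 12
  shelf 8: 6 + 5 = 11
  shelf 9: 4 + 4 = 8
No arrangement into 8 shelves stays within capacity, so 9 is optimal.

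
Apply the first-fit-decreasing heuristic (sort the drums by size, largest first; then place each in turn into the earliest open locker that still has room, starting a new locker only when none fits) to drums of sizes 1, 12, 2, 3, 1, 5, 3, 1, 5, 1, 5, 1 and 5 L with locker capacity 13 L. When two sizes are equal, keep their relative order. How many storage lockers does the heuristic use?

Sorted descending: 12, 5, 5, 5, 5, 3, 3, 2, 1, 1, 1, 1, 1.
  12 → locker 1 (new)  [load 12/13]
  5 → locker 2 (new)  [load 5/13]
  5 → locker 2  [load 10/13]
  5 → locker 3 (new)  [load 5/13]
  5 → locker 3  [load 10/13]
  3 → locker 2  [load 13/13]
  3 → locker 3  [load 13/13]
  2 → locker 4 (new)  [load 2/13]
  1 → locker 1  [load 13/13]
  1 → locker 4  [load 3/13]
  1 → locker 4  [load 4/13]
  1 → locker 4  [load 5/13]
  1 → locker 4  [load 6/13]
4 storage lockers opened.

4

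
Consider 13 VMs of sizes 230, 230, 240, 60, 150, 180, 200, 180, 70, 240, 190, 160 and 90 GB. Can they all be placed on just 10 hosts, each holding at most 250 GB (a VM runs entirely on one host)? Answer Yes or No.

Yes

A valid assignment using 10 hosts:
  host 1: 240 = 240
  host 2: 240 = 240
  host 3: 230 = 230
  host 4: 230 = 230
  host 5: 200 = 200
  host 6: 190 + 60 = 250
  host 7: 180 + 70 = 250
  host 8: 180 = 180
  host 9: 160 + 90 = 250
  host 10: 150 = 150
Every load is within 250 GB, so 10 hosts suffice.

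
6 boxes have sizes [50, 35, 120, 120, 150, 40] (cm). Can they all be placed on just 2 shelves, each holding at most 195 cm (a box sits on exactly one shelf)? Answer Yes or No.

No

Total = 515 cm; ⌈515/195⌉ = 3.
At least 3 shelves are required, but only 2 are allowed.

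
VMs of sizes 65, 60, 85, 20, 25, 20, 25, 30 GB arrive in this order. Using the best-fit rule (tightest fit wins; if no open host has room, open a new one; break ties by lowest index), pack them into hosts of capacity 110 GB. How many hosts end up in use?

  65 → host 1 (new)  [load 65/110]
  60 → host 2 (new)  [load 60/110]
  85 → host 3 (new)  [load 85/110]
  20 → host 3  [load 105/110]
  25 → host 1  [load 90/110]
  20 → host 1  [load 110/110]
  25 → host 2  [load 85/110]
  30 → host 4 (new)  [load 30/110]
4 hosts opened.

4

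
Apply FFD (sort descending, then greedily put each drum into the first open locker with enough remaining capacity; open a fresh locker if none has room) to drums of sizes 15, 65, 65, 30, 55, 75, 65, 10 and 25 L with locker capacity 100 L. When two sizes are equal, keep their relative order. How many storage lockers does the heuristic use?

5

Sorted descending: 75, 65, 65, 65, 55, 30, 25, 15, 10.
  75 → locker 1 (new)  [load 75/100]
  65 → locker 2 (new)  [load 65/100]
  65 → locker 3 (new)  [load 65/100]
  65 → locker 4 (new)  [load 65/100]
  55 → locker 5 (new)  [load 55/100]
  30 → locker 2  [load 95/100]
  25 → locker 1  [load 100/100]
  15 → locker 3  [load 80/100]
  10 → locker 3  [load 90/100]
5 storage lockers opened.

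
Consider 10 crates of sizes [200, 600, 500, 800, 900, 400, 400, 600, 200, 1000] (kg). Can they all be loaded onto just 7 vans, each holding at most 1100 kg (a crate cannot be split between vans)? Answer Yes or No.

Yes

A valid assignment using 6 vans:
  van 1: 1000 = 1000
  van 2: 900 + 200 = 1100
  van 3: 800 + 200 = 1000
  van 4: 600 + 500 = 1100
  van 5: 600 + 400 = 1000
  van 6: 400 = 400
That uses only 6 ≤ 7, so 7 vans are enough.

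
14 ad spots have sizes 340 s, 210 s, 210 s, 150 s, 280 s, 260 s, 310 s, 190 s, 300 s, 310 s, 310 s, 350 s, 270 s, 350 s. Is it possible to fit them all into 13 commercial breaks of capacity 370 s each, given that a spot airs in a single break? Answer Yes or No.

Yes

A valid assignment using 13 commercial breaks:
  break 1: 350 = 350
  break 2: 350 = 350
  break 3: 340 = 340
  break 4: 310 = 310
  break 5: 310 = 310
  break 6: 310 = 310
  break 7: 300 = 300
  break 8: 280 = 280
  break 9: 270 = 270
  break 10: 260 = 260
  break 11: 210 + 150 = 360
  break 12: 210 = 210
  break 13: 190 = 190
Every load is within 370 s, so 13 commercial breaks suffice.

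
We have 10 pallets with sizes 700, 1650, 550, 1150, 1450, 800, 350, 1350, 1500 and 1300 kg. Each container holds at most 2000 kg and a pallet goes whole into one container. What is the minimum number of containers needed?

6

Total = 1650 + 1500 + 1450 + 1350 + 1300 + 1150 + 800 + 700 + 550 + 350 = 10800 kg.
Lower bound: ⌈10800/2000⌉ = 6 containers.
A packing using 6 containers:
  container 1: 1650 + 350 = 2000
  container 2: 1500 = 1500
  container 3: 1450 + 550 = 2000
  container 4: 1350 = 1350
  container 5: 1300 + 700 = 2000
  container 6: 1150 + 800 = 1950
This matches the lower bound, so 6 is optimal.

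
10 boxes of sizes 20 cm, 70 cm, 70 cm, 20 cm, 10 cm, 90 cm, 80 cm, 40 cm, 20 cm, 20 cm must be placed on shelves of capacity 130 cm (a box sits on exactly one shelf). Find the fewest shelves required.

4

Total = 90 + 80 + 70 + 70 + 40 + 20 + 20 + 20 + 20 + 10 = 440 cm.
Lower bound: ⌈440/130⌉ = 4 shelves.
A packing using 4 shelves:
  shelf 1: 90 + 40 = 130
  shelf 2: 80 + 20 + 20 + 10 = 130
  shelf 3: 70 + 20 + 20 = 110
  shelf 4: 70 = 70
This matches the lower bound, so 4 is optimal.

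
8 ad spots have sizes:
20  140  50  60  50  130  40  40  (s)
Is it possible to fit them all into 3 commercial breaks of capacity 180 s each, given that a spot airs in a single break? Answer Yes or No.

A valid assignment using 3 commercial breaks:
  break 1: 140 + 40 = 180
  break 2: 130 + 50 = 180
  break 3: 60 + 50 + 40 + 20 = 170
Every load is within 180 s, so 3 commercial breaks suffice.

Yes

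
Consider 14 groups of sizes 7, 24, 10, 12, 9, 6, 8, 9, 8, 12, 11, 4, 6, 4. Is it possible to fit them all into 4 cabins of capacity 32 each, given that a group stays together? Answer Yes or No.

Total = 130; ⌈130/32⌉ = 5.
At least 5 cabins are required, but only 4 are allowed.

No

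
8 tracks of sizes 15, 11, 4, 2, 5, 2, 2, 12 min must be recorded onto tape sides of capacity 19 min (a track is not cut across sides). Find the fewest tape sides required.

3

Total = 15 + 12 + 11 + 5 + 4 + 2 + 2 + 2 = 53 min.
Lower bound: ⌈53/19⌉ = 3 tape sides.
A packing using 3 tape sides:
  side 1: 15 + 4 = 19
  side 2: 12 + 5 + 2 = 19
  side 3: 11 + 2 + 2 = 15
This matches the lower bound, so 3 is optimal.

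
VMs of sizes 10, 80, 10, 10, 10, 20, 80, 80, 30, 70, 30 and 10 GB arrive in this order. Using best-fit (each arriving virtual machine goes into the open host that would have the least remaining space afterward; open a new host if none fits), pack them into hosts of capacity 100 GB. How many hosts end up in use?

  10 → host 1 (new)  [load 10/100]
  80 → host 1  [load 90/100]
  10 → host 1  [load 100/100]
  10 → host 2 (new)  [load 10/100]
  10 → host 2  [load 20/100]
  20 → host 2  [load 40/100]
  80 → host 3 (new)  [load 80/100]
  80 → host 4 (new)  [load 80/100]
  30 → host 2  [load 70/100]
  70 → host 5 (new)  [load 70/100]
  30 → host 2  [load 100/100]
  10 → host 3  [load 90/100]
5 hosts opened.

5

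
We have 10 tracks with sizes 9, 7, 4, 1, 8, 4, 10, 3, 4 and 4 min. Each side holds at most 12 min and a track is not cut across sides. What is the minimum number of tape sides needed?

5

Total = 10 + 9 + 8 + 7 + 4 + 4 + 4 + 4 + 3 + 1 = 54 min.
Lower bound: ⌈54/12⌉ = 5 tape sides.
A packing using 5 tape sides:
  side 1: 10 + 1 = 11
  side 2: 9 + 3 = 12
  side 3: 8 + 4 = 12
  side 4: 7 + 4 = 11
  side 5: 4 + 4 = 8
This matches the lower bound, so 5 is optimal.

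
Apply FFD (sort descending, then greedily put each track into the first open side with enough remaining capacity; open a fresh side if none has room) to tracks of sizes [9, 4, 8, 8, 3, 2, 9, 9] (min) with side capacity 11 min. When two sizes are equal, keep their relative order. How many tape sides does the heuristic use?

6

Sorted descending: 9, 9, 9, 8, 8, 4, 3, 2.
  9 → side 1 (new)  [load 9/11]
  9 → side 2 (new)  [load 9/11]
  9 → side 3 (new)  [load 9/11]
  8 → side 4 (new)  [load 8/11]
  8 → side 5 (new)  [load 8/11]
  4 → side 6 (new)  [load 4/11]
  3 → side 4  [load 11/11]
  2 → side 1  [load 11/11]
6 tape sides opened.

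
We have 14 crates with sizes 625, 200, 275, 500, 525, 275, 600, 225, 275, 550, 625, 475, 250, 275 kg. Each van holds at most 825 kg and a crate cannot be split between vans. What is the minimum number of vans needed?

Total = 625 + 625 + 600 + 550 + 525 + 500 + 475 + 275 + 275 + 275 + 275 + 250 + 225 + 200 = 5675 kg.
Lower bound: ⌈5675/825⌉ = 7 vans.
A packing using 8 vans:
  van 1: 625 + 200 = 825
  van 2: 625 = 625
  van 3: 600 + 225 = 825
  van 4: 550 + 275 = 825
  van 5: 525 + 275 = 800
  van 6: 500 + 275 = 775
  van 7: 475 + 275 = 750
  van 8: 250 = 250
No arrangement into 7 vans stays within capacity, so 8 is optimal.

8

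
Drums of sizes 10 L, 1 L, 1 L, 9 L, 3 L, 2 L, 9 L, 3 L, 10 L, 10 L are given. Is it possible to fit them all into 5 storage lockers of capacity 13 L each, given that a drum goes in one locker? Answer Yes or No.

Yes

A valid assignment using 5 storage lockers:
  locker 1: 10 + 3 = 13
  locker 2: 10 + 3 = 13
  locker 3: 10 + 2 + 1 = 13
  locker 4: 9 + 1 = 10
  locker 5: 9 = 9
Every load is within 13 L, so 5 storage lockers suffice.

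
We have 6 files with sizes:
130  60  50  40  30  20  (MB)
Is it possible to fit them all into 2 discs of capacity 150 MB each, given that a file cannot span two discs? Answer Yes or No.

No

Total = 330 MB; ⌈330/150⌉ = 3.
At least 3 discs are required, but only 2 are allowed.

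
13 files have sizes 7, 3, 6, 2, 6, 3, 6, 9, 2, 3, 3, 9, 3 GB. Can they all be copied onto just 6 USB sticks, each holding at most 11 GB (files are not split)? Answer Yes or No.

Total = 62 GB; ⌈62/11⌉ = 6.
The bound of 6 does not rule out 6, but exhaustive search shows no assignment into 6 USB sticks of capacity 11 GB exists — the minimum is 7.

No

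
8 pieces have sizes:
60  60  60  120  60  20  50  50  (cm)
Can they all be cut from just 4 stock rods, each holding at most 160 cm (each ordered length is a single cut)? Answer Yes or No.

A valid assignment using 4 stock rods:
  stock rod 1: 120 + 20 = 140
  stock rod 2: 60 + 60 = 120
  stock rod 3: 60 + 60 = 120
  stock rod 4: 50 + 50 = 100
Every load is within 160 cm, so 4 stock rods suffice.

Yes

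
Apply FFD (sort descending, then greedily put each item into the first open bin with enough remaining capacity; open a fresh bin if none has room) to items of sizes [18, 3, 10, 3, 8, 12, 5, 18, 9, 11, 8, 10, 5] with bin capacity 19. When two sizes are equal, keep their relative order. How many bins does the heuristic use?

Sorted descending: 18, 18, 12, 11, 10, 10, 9, 8, 8, 5, 5, 3, 3.
  18 → bin 1 (new)  [load 18/19]
  18 → bin 2 (new)  [load 18/19]
  12 → bin 3 (new)  [load 12/19]
  11 → bin 4 (new)  [load 11/19]
  10 → bin 5 (new)  [load 10/19]
  10 → bin 6 (new)  [load 10/19]
  9 → bin 5  [load 19/19]
  8 → bin 4  [load 19/19]
  8 → bin 6  [load 18/19]
  5 → bin 3  [load 17/19]
  5 → bin 7 (new)  [load 5/19]
  3 → bin 7  [load 8/19]
  3 → bin 7  [load 11/19]
7 bins opened.

7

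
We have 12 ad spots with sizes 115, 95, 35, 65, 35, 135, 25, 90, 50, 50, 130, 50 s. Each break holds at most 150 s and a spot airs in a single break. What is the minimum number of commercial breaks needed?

Total = 135 + 130 + 115 + 95 + 90 + 65 + 50 + 50 + 50 + 35 + 35 + 25 = 875 s.
Lower bound: ⌈875/150⌉ = 6 commercial breaks.
A packing using 7 commercial breaks:
  break 1: 135 = 135
  break 2: 130 = 130
  break 3: 115 + 35 = 150
  break 4: 95 + 50 = 145
  break 5: 90 + 50 = 140
  break 6: 65 + 50 + 35 = 150
  break 7: 25 = 25
No arrangement into 6 commercial breaks stays within capacity, so 7 is optimal.

7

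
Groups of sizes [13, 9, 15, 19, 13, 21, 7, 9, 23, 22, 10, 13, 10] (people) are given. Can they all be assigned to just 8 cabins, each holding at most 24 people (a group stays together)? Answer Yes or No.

Total = 184 people; ⌈184/24⌉ = 8.
The bound of 8 does not rule out 8, but exhaustive search shows no assignment into 8 cabins of capacity 24 people exists — the minimum is 9.

No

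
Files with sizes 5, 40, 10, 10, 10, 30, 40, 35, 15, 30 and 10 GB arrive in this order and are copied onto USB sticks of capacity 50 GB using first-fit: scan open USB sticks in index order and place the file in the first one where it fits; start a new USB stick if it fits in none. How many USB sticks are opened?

6

  5 → USB stick 1 (new)  [load 5/50]
  40 → USB stick 1  [load 45/50]
  10 → USB stick 2 (new)  [load 10/50]
  10 → USB stick 2  [load 20/50]
  10 → USB stick 2  [load 30/50]
  30 → USB stick 3 (new)  [load 30/50]
  40 → USB stick 4 (new)  [load 40/50]
  35 → USB stick 5 (new)  [load 35/50]
  15 → USB stick 2  [load 45/50]
  30 → USB stick 6 (new)  [load 30/50]
  10 → USB stick 3  [load 40/50]
6 USB sticks opened.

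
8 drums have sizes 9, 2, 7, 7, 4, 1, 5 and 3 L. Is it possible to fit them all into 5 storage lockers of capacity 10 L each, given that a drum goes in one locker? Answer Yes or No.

A valid assignment using 4 storage lockers:
  locker 1: 9 + 1 = 10
  locker 2: 7 + 3 = 10
  locker 3: 7 + 2 = 9
  locker 4: 5 + 4 = 9
That uses only 4 ≤ 5, so 5 storage lockers are enough.

Yes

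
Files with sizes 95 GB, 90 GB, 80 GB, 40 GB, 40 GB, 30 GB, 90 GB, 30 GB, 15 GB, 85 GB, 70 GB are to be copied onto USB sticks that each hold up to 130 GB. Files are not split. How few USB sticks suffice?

Total = 95 + 90 + 90 + 85 + 80 + 70 + 40 + 40 + 30 + 30 + 15 = 665 GB.
Lower bound: ⌈665/130⌉ = 6 USB sticks.
A packing using 6 USB sticks:
  USB stick 1: 95 + 30 = 125
  USB stick 2: 90 + 40 = 130
  USB stick 3: 90 + 40 = 130
  USB stick 4: 85 + 30 + 15 = 130
  USB stick 5: 80 = 80
  USB stick 6: 70 = 70
This matches the lower bound, so 6 is optimal.

6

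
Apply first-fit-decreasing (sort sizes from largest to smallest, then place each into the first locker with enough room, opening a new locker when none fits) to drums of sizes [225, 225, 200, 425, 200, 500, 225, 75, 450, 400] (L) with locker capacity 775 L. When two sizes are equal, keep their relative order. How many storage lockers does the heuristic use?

Sorted descending: 500, 450, 425, 400, 225, 225, 225, 200, 200, 75.
  500 → locker 1 (new)  [load 500/775]
  450 → locker 2 (new)  [load 450/775]
  425 → locker 3 (new)  [load 425/775]
  400 → locker 4 (new)  [load 400/775]
  225 → locker 1  [load 725/775]
  225 → locker 2  [load 675/775]
  225 → locker 3  [load 650/775]
  200 → locker 4  [load 600/775]
  200 → locker 5 (new)  [load 200/775]
  75 → locker 2  [load 750/775]
5 storage lockers opened.

5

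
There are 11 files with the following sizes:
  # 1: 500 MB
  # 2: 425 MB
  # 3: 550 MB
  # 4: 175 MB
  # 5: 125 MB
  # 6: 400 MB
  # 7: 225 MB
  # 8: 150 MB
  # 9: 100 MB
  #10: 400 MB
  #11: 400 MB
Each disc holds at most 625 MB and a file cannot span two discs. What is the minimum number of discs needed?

Total = 550 + 500 + 425 + 400 + 400 + 400 + 225 + 175 + 150 + 125 + 100 = 3450 MB.
Lower bound: ⌈3450/625⌉ = 6 discs.
A packing using 6 discs:
  disc 1: 550 = 550
  disc 2: 500 + 125 = 625
  disc 3: 425 + 175 = 600
  disc 4: 400 + 225 = 625
  disc 5: 400 + 150 = 550
  disc 6: 400 + 100 = 500
This matches the lower bound, so 6 is optimal.

6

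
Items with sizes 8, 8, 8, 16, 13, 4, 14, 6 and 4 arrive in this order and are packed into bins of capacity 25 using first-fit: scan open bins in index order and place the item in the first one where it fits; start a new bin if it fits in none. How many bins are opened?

4

  8 → bin 1 (new)  [load 8/25]
  8 → bin 1  [load 16/25]
  8 → bin 1  [load 24/25]
  16 → bin 2 (new)  [load 16/25]
  13 → bin 3 (new)  [load 13/25]
  4 → bin 2  [load 20/25]
  14 → bin 4 (new)  [load 14/25]
  6 → bin 3  [load 19/25]
  4 → bin 2  [load 24/25]
4 bins opened.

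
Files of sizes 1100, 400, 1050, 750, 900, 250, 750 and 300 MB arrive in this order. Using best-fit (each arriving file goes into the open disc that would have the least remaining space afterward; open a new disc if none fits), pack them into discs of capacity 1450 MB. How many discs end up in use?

  1100 → disc 1 (new)  [load 1100/1450]
  400 → disc 2 (new)  [load 400/1450]
  1050 → disc 2  [load 1450/1450]
  750 → disc 3 (new)  [load 750/1450]
  900 → disc 4 (new)  [load 900/1450]
  250 → disc 1  [load 1350/1450]
  750 → disc 5 (new)  [load 750/1450]
  300 → disc 4  [load 1200/1450]
5 discs opened.

5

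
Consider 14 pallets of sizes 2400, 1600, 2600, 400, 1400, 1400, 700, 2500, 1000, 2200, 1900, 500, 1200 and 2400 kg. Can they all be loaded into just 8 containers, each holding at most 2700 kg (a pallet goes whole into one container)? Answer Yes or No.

Total = 22200 kg; ⌈22200/2700⌉ = 9.
At least 9 containers are required, but only 8 are allowed.

No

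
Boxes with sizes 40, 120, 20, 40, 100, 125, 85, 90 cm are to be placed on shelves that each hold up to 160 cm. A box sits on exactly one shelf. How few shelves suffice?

5

Total = 125 + 120 + 100 + 90 + 85 + 40 + 40 + 20 = 620 cm.
Lower bound: ⌈620/160⌉ = 4 shelves.
Also, 5 boxes each exceed 80 cm, and no two of those can share a shelf, so at least 5 shelves are needed.
A packing using 5 shelves:
  shelf 1: 125 + 20 = 145
  shelf 2: 120 + 40 = 160
  shelf 3: 100 + 40 = 140
  shelf 4: 90 = 90
  shelf 5: 85 = 85
This matches the lower bound, so 5 is optimal.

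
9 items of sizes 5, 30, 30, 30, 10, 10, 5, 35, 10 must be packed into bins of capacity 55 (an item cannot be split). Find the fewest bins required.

Total = 35 + 30 + 30 + 30 + 10 + 10 + 10 + 5 + 5 = 165.
Lower bound: ⌈165/55⌉ = 3 bins.
Also, 4 items each exceed 55/2, and no two of those can share a bin, so at least 4 bins are needed.
A packing using 4 bins:
  bin 1: 35 + 10 + 10 = 55
  bin 2: 30 + 10 + 5 + 5 = 50
  bin 3: 30 = 30
  bin 4: 30 = 30
This matches the lower bound, so 4 is optimal.

4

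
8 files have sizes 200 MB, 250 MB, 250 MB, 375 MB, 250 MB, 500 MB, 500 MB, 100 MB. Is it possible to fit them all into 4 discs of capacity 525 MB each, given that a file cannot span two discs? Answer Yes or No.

Total = 2425 MB; ⌈2425/525⌉ = 5.
At least 5 discs are required, but only 4 are allowed.

No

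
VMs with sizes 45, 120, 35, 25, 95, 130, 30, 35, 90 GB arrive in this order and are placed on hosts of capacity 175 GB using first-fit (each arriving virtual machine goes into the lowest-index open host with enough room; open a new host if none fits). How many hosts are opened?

  45 → host 1 (new)  [load 45/175]
  120 → host 1  [load 165/175]
  35 → host 2 (new)  [load 35/175]
  25 → host 2  [load 60/175]
  95 → host 2  [load 155/175]
  130 → host 3 (new)  [load 130/175]
  30 → host 3  [load 160/175]
  35 → host 4 (new)  [load 35/175]
  90 → host 4  [load 125/175]
4 hosts opened.

4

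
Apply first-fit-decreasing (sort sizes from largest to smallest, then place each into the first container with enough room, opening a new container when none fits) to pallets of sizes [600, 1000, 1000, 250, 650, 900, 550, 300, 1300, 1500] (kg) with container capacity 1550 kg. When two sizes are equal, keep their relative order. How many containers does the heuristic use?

6

Sorted descending: 1500, 1300, 1000, 1000, 900, 650, 600, 550, 300, 250.
  1500 → container 1 (new)  [load 1500/1550]
  1300 → container 2 (new)  [load 1300/1550]
  1000 → container 3 (new)  [load 1000/1550]
  1000 → container 4 (new)  [load 1000/1550]
  900 → container 5 (new)  [load 900/1550]
  650 → container 5  [load 1550/1550]
  600 → container 6 (new)  [load 600/1550]
  550 → container 3  [load 1550/1550]
  300 → container 4  [load 1300/1550]
  250 → container 2  [load 1550/1550]
6 containers opened.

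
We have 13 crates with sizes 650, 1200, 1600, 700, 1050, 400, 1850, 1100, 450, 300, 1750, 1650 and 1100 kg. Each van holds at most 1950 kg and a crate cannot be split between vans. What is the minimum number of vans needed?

Total = 1850 + 1750 + 1650 + 1600 + 1200 + 1100 + 1100 + 1050 + 700 + 650 + 450 + 400 + 300 = 13800 kg.
Lower bound: ⌈13800/1950⌉ = 8 vans.
A packing using 8 vans:
  van 1: 1850 = 1850
  van 2: 1750 = 1750
  van 3: 1650 + 300 = 1950
  van 4: 1600 = 1600
  van 5: 1200 + 700 = 1900
  van 6: 1100 + 650 = 1750
  van 7: 1100 + 450 + 400 = 1950
  van 8: 1050 = 1050
This matches the lower bound, so 8 is optimal.

8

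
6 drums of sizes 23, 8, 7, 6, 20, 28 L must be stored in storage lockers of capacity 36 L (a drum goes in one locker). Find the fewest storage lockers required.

Total = 28 + 23 + 20 + 8 + 7 + 6 = 92 L.
Lower bound: ⌈92/36⌉ = 3 storage lockers.
A packing using 3 storage lockers:
  locker 1: 28 + 8 = 36
  locker 2: 23 + 7 + 6 = 36
  locker 3: 20 = 20
This matches the lower bound, so 3 is optimal.

3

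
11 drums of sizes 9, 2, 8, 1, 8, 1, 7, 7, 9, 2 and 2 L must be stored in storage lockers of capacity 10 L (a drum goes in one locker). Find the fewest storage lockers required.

Total = 9 + 9 + 8 + 8 + 7 + 7 + 2 + 2 + 2 + 1 + 1 = 56 L.
Lower bound: ⌈56/10⌉ = 6 storage lockers.
A packing using 6 storage lockers:
  locker 1: 9 + 1 = 10
  locker 2: 9 + 1 = 10
  locker 3: 8 + 2 = 10
  locker 4: 8 + 2 = 10
  locker 5: 7 + 2 = 9
  locker 6: 7 = 7
This matches the lower bound, so 6 is optimal.

6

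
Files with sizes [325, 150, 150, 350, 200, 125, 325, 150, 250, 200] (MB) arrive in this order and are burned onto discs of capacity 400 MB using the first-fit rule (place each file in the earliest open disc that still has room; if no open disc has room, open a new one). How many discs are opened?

  325 → disc 1 (new)  [load 325/400]
  150 → disc 2 (new)  [load 150/400]
  150 → disc 2  [load 300/400]
  350 → disc 3 (new)  [load 350/400]
  200 → disc 4 (new)  [load 200/400]
  125 → disc 4  [load 325/400]
  325 → disc 5 (new)  [load 325/400]
  150 → disc 6 (new)  [load 150/400]
  250 → disc 6  [load 400/400]
  200 → disc 7 (new)  [load 200/400]
7 discs opened.

7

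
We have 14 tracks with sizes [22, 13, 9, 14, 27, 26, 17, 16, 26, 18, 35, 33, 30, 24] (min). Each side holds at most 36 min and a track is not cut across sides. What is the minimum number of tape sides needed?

10

Total = 35 + 33 + 30 + 27 + 26 + 26 + 24 + 22 + 18 + 17 + 16 + 14 + 13 + 9 = 310 min.
Lower bound: ⌈310/36⌉ = 9 tape sides.
A packing using 10 tape sides:
  side 1: 35 = 35
  side 2: 33 = 33
  side 3: 30 = 30
  side 4: 27 + 9 = 36
  side 5: 26 = 26
  side 6: 26 = 26
  side 7: 24 = 24
  side 8: 22 + 14 = 36
  side 9: 18 + 17 = 35
  side 10: 16 + 13 = 29
No arrangement into 9 tape sides stays within capacity, so 10 is optimal.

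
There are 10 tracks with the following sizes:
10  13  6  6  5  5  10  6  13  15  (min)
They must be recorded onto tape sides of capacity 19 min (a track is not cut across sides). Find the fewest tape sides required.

6

Total = 15 + 13 + 13 + 10 + 10 + 6 + 6 + 6 + 5 + 5 = 89 min.
Lower bound: ⌈89/19⌉ = 5 tape sides.
A packing using 6 tape sides:
  side 1: 15 = 15
  side 2: 13 + 6 = 19
  side 3: 13 + 6 = 19
  side 4: 10 + 6 = 16
  side 5: 10 + 5 = 15
  side 6: 5 = 5
No arrangement into 5 tape sides stays within capacity, so 6 is optimal.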